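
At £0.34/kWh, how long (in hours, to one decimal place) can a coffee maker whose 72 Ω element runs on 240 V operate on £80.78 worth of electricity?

297.0 h

Power = V²/R = 240²/72 = 800 W = 0.8 kW
Energy available = £80.78 ÷ £0.34/kWh = 237.5882 kWh
Hours = 237.5882 kWh ÷ 0.8 kW = 297.0 h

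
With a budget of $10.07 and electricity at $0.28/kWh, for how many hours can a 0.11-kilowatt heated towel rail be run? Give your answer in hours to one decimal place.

Energy available = $10.07 ÷ $0.28/kWh = 35.9643 kWh
Hours = 35.9643 kWh ÷ 0.11 kW = 326.9 h

326.9 h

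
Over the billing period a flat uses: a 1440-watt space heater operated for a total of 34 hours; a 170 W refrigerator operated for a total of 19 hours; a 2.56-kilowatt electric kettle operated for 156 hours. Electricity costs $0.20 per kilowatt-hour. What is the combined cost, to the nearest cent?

$90.31

space heater: 1.44 kW × 34 h = 48.96 kWh
refrigerator: 0.17 kW × 19 h = 3.23 kWh
electric kettle: 2.56 kW × 156 h = 399.36 kWh
Total energy = 451.55 kWh
Cost = 451.55 × $0.20 = $90.31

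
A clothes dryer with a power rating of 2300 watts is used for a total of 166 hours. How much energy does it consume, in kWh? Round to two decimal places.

Energy = 2.3 kW × 166 h = 381.8 kWh

381.80 kWh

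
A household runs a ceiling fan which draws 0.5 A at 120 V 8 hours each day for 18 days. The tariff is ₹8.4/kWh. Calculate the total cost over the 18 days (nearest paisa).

₹72.58

Power = 0.5 A × 120 V = 60 W = 0.06 kW
Runtime = 8 h/day × 18 days = 144 h
Energy = 0.06 kW × 144 h = 8.64 kWh
Cost = 8.64 kWh × ₹8.4/kWh = ₹72.58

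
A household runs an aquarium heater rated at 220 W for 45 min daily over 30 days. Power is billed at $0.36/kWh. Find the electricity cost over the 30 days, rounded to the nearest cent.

Runtime = 45 min × 30 = 1350 min = 22.5 h
Energy = 0.22 kW × 22.5 h = 4.95 kWh
Cost = 4.95 kWh × $0.36/kWh = $1.78

$1.78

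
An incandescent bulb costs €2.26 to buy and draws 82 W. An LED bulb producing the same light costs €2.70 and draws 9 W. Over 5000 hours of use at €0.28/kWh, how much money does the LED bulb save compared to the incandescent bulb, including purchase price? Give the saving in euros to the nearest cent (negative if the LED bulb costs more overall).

€101.76

incandescent bulb: €2.26 + (82/1000) kW × 5000 h × €0.28 = €2.26 + €114.8 = €117.06
LED bulb: €2.70 + (9/1000) kW × 5000 h × €0.28 = €2.70 + €12.6 = €15.3
Saving = €117.06 − €15.3 = €101.76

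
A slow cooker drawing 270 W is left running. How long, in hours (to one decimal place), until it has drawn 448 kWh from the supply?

Hours = 448 kWh ÷ 0.27 kW = 1659.3 h

1659.3 h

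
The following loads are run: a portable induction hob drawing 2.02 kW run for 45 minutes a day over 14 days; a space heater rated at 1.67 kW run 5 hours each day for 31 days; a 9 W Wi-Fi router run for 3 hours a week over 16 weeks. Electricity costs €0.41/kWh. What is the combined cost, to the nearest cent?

€115.00

portable induction hob: Runtime = 45 min × 14 = 630 min = 10.5 h
portable induction hob: 2.02 kW × 10.5 h = 21.21 kWh
space heater: Runtime = 5 h/day × 31 days = 155 h
space heater: 1.67 kW × 155 h = 258.85 kWh
Wi-Fi router: Runtime = 3 h/week × 16 weeks = 48 h
Wi-Fi router: 0.009 kW × 48 h = 0.432 kWh
Total energy = 280.492 kWh
Cost = 280.492 × €0.41 = €115.00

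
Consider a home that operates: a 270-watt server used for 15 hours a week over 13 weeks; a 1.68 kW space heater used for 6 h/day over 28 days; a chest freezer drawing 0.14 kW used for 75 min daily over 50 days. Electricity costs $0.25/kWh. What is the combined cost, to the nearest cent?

server: Runtime = 15 h/week × 13 weeks = 195 h
server: 0.27 kW × 195 h = 52.65 kWh
space heater: Runtime = 6 h/day × 28 days = 168 h
space heater: 1.68 kW × 168 h = 282.24 kWh
chest freezer: Runtime = 75 min × 50 = 3750 min = 62.5 h
chest freezer: 0.14 kW × 62.5 h = 8.75 kWh
Total energy = 343.64 kWh
Cost = 343.64 × $0.25 = $85.91

$85.91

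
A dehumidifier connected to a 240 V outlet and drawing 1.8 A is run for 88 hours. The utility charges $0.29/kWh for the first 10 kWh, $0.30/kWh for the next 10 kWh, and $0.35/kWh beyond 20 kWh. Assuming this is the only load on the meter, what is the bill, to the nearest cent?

$12.21

Power = 1.8 A × 240 V = 432 W = 0.432 kW
Energy = 0.432 kW × 88 h = 38.016 kWh
Tier 1 (0–10 kWh): 10 × $0.29 = $2.9
Tier 2 (10–20 kWh): 10 × $0.30 = $3
Above 20 kWh: 18.016 × $0.35 = $6.3056
Bill = $12.21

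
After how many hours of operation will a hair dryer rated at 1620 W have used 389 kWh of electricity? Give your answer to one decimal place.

240.1 h

Hours = 389 kWh ÷ 1.62 kW = 240.1 h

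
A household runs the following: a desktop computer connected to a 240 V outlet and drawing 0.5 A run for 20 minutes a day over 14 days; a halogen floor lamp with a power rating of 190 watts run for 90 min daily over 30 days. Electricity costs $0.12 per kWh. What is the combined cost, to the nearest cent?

$1.09

desktop computer: Power = 0.5 A × 240 V = 120 W = 0.12 kW
desktop computer: Runtime = 20 min × 14 = 280 min = 4.666666… h
desktop computer: 0.12 kW × 4.666666… h = 0.56 kWh
halogen floor lamp: Runtime = 90 min × 30 = 2700 min = 45 h
halogen floor lamp: 0.19 kW × 45 h = 8.55 kWh
Total energy = 9.11 kWh
Cost = 9.11 × $0.12 = $1.09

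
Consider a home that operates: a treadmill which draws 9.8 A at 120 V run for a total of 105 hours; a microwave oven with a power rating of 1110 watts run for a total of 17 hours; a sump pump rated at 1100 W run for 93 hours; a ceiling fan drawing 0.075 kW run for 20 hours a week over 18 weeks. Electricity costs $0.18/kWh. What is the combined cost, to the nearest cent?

$48.90

treadmill: Power = 9.8 A × 120 V = 1176 W = 1.176 kW
treadmill: 1.176 kW × 105 h = 123.48 kWh
microwave oven: 1.11 kW × 17 h = 18.87 kWh
sump pump: 1.1 kW × 93 h = 102.3 kWh
ceiling fan: Runtime = 20 h/week × 18 weeks = 360 h
ceiling fan: 0.075 kW × 360 h = 27 kWh
Total energy = 271.65 kWh
Cost = 271.65 × $0.18 = $48.90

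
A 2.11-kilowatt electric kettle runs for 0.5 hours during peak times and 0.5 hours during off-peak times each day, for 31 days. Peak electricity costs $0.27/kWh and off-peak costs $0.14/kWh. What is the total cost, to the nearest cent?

$13.41

Peak energy = 2.11 kW × 0.5 h × 31 = 32.705 kWh
Off-peak energy = 2.11 kW × 0.5 h × 31 = 32.705 kWh
Cost = 32.705 × $0.27 + 32.705 × $0.14 = $8.83035 + $4.5787 = $13.41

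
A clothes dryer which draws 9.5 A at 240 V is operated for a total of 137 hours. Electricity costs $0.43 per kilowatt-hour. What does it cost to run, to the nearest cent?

$134.31

Power = 9.5 A × 240 V = 2280 W = 2.28 kW
Energy = 2.28 kW × 137 h = 312.36 kWh
Cost = 312.36 kWh × $0.43/kWh = $134.31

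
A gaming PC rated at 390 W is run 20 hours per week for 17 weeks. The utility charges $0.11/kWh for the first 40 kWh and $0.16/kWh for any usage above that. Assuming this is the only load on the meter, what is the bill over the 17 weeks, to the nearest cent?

$19.22

Runtime = 20 h/week × 17 weeks = 340 h
Energy = 0.39 kW × 340 h = 132.6 kWh
Tier 1 (0–40 kWh): 40 × $0.11 = $4.4
Above 40 kWh: 92.6 × $0.16 = $14.816
Bill = $19.22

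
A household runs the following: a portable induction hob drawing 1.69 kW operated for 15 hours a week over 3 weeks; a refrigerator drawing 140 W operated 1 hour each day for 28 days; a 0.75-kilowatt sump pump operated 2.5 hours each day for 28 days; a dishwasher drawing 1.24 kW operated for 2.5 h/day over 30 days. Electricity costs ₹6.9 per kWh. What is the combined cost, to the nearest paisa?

₹1555.74

portable induction hob: Runtime = 15 h/week × 3 weeks = 45 h
portable induction hob: 1.69 kW × 45 h = 76.05 kWh
refrigerator: Runtime = 1 h/day × 28 days = 28 h
refrigerator: 0.14 kW × 28 h = 3.92 kWh
sump pump: Runtime = 2.5 h/day × 28 days = 70 h
sump pump: 0.75 kW × 70 h = 52.5 kWh
dishwasher: Runtime = 2.5 h/day × 30 days = 75 h
dishwasher: 1.24 kW × 75 h = 93 kWh
Total energy = 225.47 kWh
Cost = 225.47 × ₹6.9 = ₹1555.74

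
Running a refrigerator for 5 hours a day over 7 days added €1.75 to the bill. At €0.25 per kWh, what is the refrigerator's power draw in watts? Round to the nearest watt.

Energy = €1.75 ÷ €0.25/kWh = 7 kWh
Runtime = 5 h/day × 7 days = 35 h
Power = 7 kWh ÷ 35 h = 0.2 kW = 200 W

200 W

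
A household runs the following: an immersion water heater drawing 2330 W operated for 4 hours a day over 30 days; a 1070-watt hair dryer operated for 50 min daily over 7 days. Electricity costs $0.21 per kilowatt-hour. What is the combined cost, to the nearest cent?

$60.03

immersion water heater: Runtime = 4 h/day × 30 days = 120 h
immersion water heater: 2.33 kW × 120 h = 279.6 kWh
hair dryer: Runtime = 50 min × 7 = 350 min = 5.833333… h
hair dryer: 1.07 kW × 5.833333… h = 6.241666… kWh
Total energy = 285.841666… kWh
Cost = 285.841666… × $0.21 = $60.03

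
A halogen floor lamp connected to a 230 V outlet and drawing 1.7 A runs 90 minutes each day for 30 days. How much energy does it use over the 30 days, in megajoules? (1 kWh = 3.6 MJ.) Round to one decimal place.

Power = 1.7 A × 230 V = 391 W = 0.391 kW
Runtime = 90 min × 30 = 2700 min = 45 h
Energy = 0.391 kW × 45 h = 17.595 kWh
= 17.595 × 3.6 MJ = 63.3 MJ

63.3 MJ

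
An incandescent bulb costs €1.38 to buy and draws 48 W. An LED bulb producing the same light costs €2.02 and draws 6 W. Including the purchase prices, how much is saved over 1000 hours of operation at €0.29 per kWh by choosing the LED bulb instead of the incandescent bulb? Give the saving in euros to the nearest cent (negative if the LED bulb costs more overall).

incandescent bulb: €1.38 + (48/1000) kW × 1000 h × €0.29 = €1.38 + €13.92 = €15.3
LED bulb: €2.02 + (6/1000) kW × 1000 h × €0.29 = €2.02 + €1.74 = €3.76
Saving = €15.3 − €3.76 = €11.54

€11.54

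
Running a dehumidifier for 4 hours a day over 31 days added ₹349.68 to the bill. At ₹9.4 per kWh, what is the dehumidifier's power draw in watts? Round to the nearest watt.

Energy = ₹349.68 ÷ ₹9.4/kWh = 37.2 kWh
Runtime = 4 h/day × 31 days = 124 h
Power = 37.2 kWh ÷ 124 h = 0.3 kW = 300 W

300 W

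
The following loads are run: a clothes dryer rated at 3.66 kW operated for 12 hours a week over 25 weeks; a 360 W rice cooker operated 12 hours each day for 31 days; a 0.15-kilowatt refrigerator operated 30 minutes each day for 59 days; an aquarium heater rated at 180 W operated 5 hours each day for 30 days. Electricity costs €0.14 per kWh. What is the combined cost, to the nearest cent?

€176.87

clothes dryer: Runtime = 12 h/week × 25 weeks = 300 h
clothes dryer: 3.66 kW × 300 h = 1098 kWh
rice cooker: Runtime = 12 h/day × 31 days = 372 h
rice cooker: 0.36 kW × 372 h = 133.92 kWh
refrigerator: Runtime = 30 min × 59 = 1770 min = 29.5 h
refrigerator: 0.15 kW × 29.5 h = 4.425 kWh
aquarium heater: Runtime = 5 h/day × 30 days = 150 h
aquarium heater: 0.18 kW × 150 h = 27 kWh
Total energy = 1263.345 kWh
Cost = 1263.345 × €0.14 = €176.87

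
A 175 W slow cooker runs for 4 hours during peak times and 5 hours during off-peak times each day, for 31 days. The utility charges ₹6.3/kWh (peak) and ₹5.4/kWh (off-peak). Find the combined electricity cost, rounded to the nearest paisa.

₹283.19

Peak energy = 0.175 kW × 4 h × 31 = 21.7 kWh
Off-peak energy = 0.175 kW × 5 h × 31 = 27.125 kWh
Cost = 21.7 × ₹6.3 + 27.125 × ₹5.4 = ₹136.71 + ₹146.475 = ₹283.19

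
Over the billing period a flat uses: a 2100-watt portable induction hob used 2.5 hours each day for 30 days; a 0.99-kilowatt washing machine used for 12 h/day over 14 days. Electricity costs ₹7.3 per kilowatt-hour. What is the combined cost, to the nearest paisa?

₹2363.89

portable induction hob: Runtime = 2.5 h/day × 30 days = 75 h
portable induction hob: 2.1 kW × 75 h = 157.5 kWh
washing machine: Runtime = 12 h/day × 14 days = 168 h
washing machine: 0.99 kW × 168 h = 166.32 kWh
Total energy = 323.82 kWh
Cost = 323.82 × ₹7.3 = ₹2363.89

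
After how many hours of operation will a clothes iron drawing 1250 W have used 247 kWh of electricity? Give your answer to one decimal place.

197.6 h

Hours = 247 kWh ÷ 1.25 kW = 197.6 h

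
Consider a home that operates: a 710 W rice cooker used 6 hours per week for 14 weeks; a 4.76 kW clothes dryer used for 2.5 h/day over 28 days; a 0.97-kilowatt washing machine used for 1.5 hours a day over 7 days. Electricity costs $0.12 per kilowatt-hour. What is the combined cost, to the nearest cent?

rice cooker: Runtime = 6 h/week × 14 weeks = 84 h
rice cooker: 0.71 kW × 84 h = 59.64 kWh
clothes dryer: Runtime = 2.5 h/day × 28 days = 70 h
clothes dryer: 4.76 kW × 70 h = 333.2 kWh
washing machine: Runtime = 1.5 h/day × 7 days = 10.5 h
washing machine: 0.97 kW × 10.5 h = 10.185 kWh
Total energy = 403.025 kWh
Cost = 403.025 × $0.12 = $48.36

$48.36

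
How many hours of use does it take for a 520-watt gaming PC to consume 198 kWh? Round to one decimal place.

Hours = 198 kWh ÷ 0.52 kW = 380.8 h

380.8 h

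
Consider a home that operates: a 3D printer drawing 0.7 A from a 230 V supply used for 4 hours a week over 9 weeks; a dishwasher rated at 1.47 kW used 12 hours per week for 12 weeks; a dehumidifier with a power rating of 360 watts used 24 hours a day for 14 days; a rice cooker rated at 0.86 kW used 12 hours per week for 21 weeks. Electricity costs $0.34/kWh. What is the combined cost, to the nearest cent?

3D printer: Power = 0.7 A × 230 V = 161 W = 0.161 kW
3D printer: Runtime = 4 h/week × 9 weeks = 36 h
3D printer: 0.161 kW × 36 h = 5.796 kWh
dishwasher: Runtime = 12 h/week × 12 weeks = 144 h
dishwasher: 1.47 kW × 144 h = 211.68 kWh
dehumidifier: Runtime = 24 h × 14 = 336 h
dehumidifier: 0.36 kW × 336 h = 120.96 kWh
rice cooker: Runtime = 12 h/week × 21 weeks = 252 h
rice cooker: 0.86 kW × 252 h = 216.72 kWh
Total energy = 555.156 kWh
Cost = 555.156 × $0.34 = $188.75

$188.75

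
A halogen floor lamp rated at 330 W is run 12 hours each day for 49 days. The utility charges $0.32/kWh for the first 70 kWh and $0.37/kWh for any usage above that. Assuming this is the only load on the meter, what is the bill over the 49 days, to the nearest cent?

Runtime = 12 h/day × 49 days = 588 h
Energy = 0.33 kW × 588 h = 194.04 kWh
Tier 1 (0–70 kWh): 70 × $0.32 = $22.4
Above 70 kWh: 124.04 × $0.37 = $45.8948
Bill = $68.29

$68.29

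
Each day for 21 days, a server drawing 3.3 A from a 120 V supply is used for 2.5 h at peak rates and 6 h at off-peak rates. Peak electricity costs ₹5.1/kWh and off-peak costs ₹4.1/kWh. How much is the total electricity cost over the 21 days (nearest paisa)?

Power = 3.3 A × 120 V = 396 W = 0.396 kW
Peak energy = 0.396 kW × 2.5 h × 21 = 20.79 kWh
Off-peak energy = 0.396 kW × 6 h × 21 = 49.896 kWh
Cost = 20.79 × ₹5.1 + 49.896 × ₹4.1 = ₹106.029 + ₹204.5736 = ₹310.60

₹310.60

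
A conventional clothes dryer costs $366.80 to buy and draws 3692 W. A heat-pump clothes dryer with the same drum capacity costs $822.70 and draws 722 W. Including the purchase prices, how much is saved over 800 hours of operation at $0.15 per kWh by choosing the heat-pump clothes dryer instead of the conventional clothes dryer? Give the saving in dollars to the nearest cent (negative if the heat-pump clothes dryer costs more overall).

conventional clothes dryer: $366.80 + (3692/1000) kW × 800 h × $0.15 = $366.80 + $443.04 = $809.84
heat-pump clothes dryer: $822.70 + (722/1000) kW × 800 h × $0.15 = $822.70 + $86.64 = $909.34
Saving = $809.84 − $909.34 = −$99.5

-$99.50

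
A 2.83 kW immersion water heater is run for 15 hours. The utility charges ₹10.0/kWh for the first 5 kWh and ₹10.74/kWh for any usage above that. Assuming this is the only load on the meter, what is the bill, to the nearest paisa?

Energy = 2.83 kW × 15 h = 42.45 kWh
Tier 1 (0–5 kWh): 5 × ₹10.0 = ₹50
Above 5 kWh: 37.45 × ₹10.74 = ₹402.213
Bill = ₹452.21

₹452.21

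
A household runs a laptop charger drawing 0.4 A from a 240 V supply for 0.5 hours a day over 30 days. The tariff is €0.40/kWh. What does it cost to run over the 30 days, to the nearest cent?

€0.58

Power = 0.4 A × 240 V = 96 W = 0.096 kW
Runtime = 0.5 h/day × 30 days = 15 h
Energy = 0.096 kW × 15 h = 1.44 kWh
Cost = 1.44 kWh × €0.40/kWh = €0.58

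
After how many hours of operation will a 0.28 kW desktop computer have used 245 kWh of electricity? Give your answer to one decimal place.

Hours = 245 kWh ÷ 0.28 kW = 875.0 h

875.0 h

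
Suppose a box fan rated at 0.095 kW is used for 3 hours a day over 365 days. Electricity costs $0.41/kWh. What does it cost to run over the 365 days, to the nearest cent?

Runtime = 3 h/day × 365 days = 1095 h
Energy = 0.095 kW × 1095 h = 104.025 kWh
Cost = 104.025 kWh × $0.41/kWh = $42.65

$42.65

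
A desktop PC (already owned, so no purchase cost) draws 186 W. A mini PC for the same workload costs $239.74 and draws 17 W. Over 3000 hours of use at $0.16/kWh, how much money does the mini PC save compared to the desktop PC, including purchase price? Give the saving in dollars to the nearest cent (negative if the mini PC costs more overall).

-$158.62

desktop PC: $0.00 + (186/1000) kW × 3000 h × $0.16 = $0.00 + $89.28 = $89.28
mini PC: $239.74 + (17/1000) kW × 3000 h × $0.16 = $239.74 + $8.16 = $247.9
Saving = $89.28 − $247.9 = −$158.62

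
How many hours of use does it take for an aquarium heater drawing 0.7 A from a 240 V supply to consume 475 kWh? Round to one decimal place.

Power = 0.7 A × 240 V = 168 W = 0.168 kW
Hours = 475 kWh ÷ 0.168 kW = 2827.4 h

2827.4 h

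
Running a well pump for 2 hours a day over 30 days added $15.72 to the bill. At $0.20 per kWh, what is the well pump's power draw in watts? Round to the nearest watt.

Energy = $15.72 ÷ $0.20/kWh = 78.6 kWh
Runtime = 2 h/day × 30 days = 60 h
Power = 78.6 kWh ÷ 60 h = 1.31 kW = 1310 W

1310 W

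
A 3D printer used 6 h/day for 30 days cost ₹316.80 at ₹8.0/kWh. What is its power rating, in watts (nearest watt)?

220 W

Energy = ₹316.80 ÷ ₹8.0/kWh = 39.6 kWh
Runtime = 6 h/day × 30 days = 180 h
Power = 39.6 kWh ÷ 180 h = 0.22 kW = 220 W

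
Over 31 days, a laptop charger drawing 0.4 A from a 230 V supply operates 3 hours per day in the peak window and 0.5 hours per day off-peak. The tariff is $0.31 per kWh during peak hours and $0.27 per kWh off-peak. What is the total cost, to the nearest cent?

Power = 0.4 A × 230 V = 92 W = 0.092 kW
Peak energy = 0.092 kW × 3 h × 31 = 8.556 kWh
Off-peak energy = 0.092 kW × 0.5 h × 31 = 1.426 kWh
Cost = 8.556 × $0.31 + 1.426 × $0.27 = $2.65236 + $0.38502 = $3.04

$3.04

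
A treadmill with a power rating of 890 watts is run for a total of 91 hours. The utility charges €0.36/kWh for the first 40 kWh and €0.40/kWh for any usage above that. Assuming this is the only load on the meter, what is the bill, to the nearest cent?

Energy = 0.89 kW × 91 h = 80.99 kWh
Tier 1 (0–40 kWh): 40 × €0.36 = €14.4
Above 40 kWh: 40.99 × €0.40 = €16.396
Bill = €30.80

€30.80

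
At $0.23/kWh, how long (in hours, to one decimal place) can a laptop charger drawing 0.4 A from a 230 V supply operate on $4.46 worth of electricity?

Power = 0.4 A × 230 V = 92 W = 0.092 kW
Energy available = $4.46 ÷ $0.23/kWh = 19.3913 kWh
Hours = 19.3913 kWh ÷ 0.092 kW = 210.8 h

210.8 h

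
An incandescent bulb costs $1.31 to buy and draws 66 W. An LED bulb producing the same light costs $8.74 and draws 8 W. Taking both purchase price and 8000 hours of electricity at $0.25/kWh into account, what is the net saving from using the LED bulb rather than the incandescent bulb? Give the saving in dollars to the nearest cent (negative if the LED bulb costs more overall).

incandescent bulb: $1.31 + (66/1000) kW × 8000 h × $0.25 = $1.31 + $132 = $133.31
LED bulb: $8.74 + (8/1000) kW × 8000 h × $0.25 = $8.74 + $16 = $24.74
Saving = $133.31 − $24.74 = $108.57

$108.57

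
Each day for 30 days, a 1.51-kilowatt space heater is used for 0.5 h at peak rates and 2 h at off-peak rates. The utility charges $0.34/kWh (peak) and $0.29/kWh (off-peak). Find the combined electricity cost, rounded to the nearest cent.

Peak energy = 1.51 kW × 0.5 h × 30 = 22.65 kWh
Off-peak energy = 1.51 kW × 2 h × 30 = 90.6 kWh
Cost = 22.65 × $0.34 + 90.6 × $0.29 = $7.701 + $26.274 = $33.98

$33.98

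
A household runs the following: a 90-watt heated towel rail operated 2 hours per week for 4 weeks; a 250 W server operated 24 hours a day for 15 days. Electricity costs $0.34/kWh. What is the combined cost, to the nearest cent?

$30.84

heated towel rail: Runtime = 2 h/week × 4 weeks = 8 h
heated towel rail: 0.09 kW × 8 h = 0.72 kWh
server: Runtime = 24 h × 15 = 360 h
server: 0.25 kW × 360 h = 90 kWh
Total energy = 90.72 kWh
Cost = 90.72 × $0.34 = $30.84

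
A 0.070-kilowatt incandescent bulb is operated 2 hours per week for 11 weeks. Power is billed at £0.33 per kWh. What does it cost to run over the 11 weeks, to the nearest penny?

£0.51

Runtime = 2 h/week × 11 weeks = 22 h
Energy = 0.07 kW × 22 h = 1.54 kWh
Cost = 1.54 kWh × £0.33/kWh = £0.51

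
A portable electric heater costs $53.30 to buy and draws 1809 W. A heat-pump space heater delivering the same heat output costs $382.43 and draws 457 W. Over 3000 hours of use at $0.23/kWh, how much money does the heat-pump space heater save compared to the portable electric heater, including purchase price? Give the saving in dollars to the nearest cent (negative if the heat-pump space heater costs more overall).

portable electric heater: $53.30 + (1809/1000) kW × 3000 h × $0.23 = $53.30 + $1248.21 = $1301.51
heat-pump space heater: $382.43 + (457/1000) kW × 3000 h × $0.23 = $382.43 + $315.33 = $697.76
Saving = $1301.51 − $697.76 = $603.75

$603.75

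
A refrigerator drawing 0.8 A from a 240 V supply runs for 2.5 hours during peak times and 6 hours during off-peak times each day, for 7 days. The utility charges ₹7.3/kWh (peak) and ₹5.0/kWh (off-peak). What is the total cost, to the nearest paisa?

₹64.85

Power = 0.8 A × 240 V = 192 W = 0.192 kW
Peak energy = 0.192 kW × 2.5 h × 7 = 3.36 kWh
Off-peak energy = 0.192 kW × 6 h × 7 = 8.064 kWh
Cost = 3.36 × ₹7.3 + 8.064 × ₹5.0 = ₹24.528 + ₹40.32 = ₹64.85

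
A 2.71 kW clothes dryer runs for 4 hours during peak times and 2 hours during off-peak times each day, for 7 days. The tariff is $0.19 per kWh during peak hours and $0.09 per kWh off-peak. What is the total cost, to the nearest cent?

Peak energy = 2.71 kW × 4 h × 7 = 75.88 kWh
Off-peak energy = 2.71 kW × 2 h × 7 = 37.94 kWh
Cost = 75.88 × $0.19 + 37.94 × $0.09 = $14.4172 + $3.4146 = $17.83

$17.83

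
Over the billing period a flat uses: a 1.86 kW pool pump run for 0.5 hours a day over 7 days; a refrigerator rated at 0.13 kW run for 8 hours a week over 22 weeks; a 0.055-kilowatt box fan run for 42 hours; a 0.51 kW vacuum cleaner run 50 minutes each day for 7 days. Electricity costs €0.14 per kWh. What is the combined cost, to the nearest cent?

pool pump: Runtime = 0.5 h/day × 7 days = 3.5 h
pool pump: 1.86 kW × 3.5 h = 6.51 kWh
refrigerator: Runtime = 8 h/week × 22 weeks = 176 h
refrigerator: 0.13 kW × 176 h = 22.88 kWh
box fan: 0.055 kW × 42 h = 2.31 kWh
vacuum cleaner: Runtime = 50 min × 7 = 350 min = 5.833333… h
vacuum cleaner: 0.51 kW × 5.833333… h = 2.975 kWh
Total energy = 34.675 kWh
Cost = 34.675 × €0.14 = €4.85

€4.85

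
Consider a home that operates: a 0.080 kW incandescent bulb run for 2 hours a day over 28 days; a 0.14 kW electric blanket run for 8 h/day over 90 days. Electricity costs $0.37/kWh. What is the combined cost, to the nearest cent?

$38.95

incandescent bulb: Runtime = 2 h/day × 28 days = 56 h
incandescent bulb: 0.08 kW × 56 h = 4.48 kWh
electric blanket: Runtime = 8 h/day × 90 days = 720 h
electric blanket: 0.14 kW × 720 h = 100.8 kWh
Total energy = 105.28 kWh
Cost = 105.28 × $0.37 = $38.95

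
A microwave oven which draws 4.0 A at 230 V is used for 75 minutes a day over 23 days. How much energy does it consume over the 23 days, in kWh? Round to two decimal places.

26.45 kWh

Power = 4.0 A × 230 V = 920 W = 0.92 kW
Runtime = 75 min × 23 = 1725 min = 28.75 h
Energy = 0.92 kW × 28.75 h = 26.45 kWh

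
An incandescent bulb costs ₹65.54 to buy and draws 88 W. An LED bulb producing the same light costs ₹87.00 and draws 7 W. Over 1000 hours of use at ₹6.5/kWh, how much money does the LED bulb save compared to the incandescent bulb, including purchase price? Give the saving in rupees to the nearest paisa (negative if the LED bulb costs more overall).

₹505.04

incandescent bulb: ₹65.54 + (88/1000) kW × 1000 h × ₹6.5 = ₹65.54 + ₹572 = ₹637.54
LED bulb: ₹87.00 + (7/1000) kW × 1000 h × ₹6.5 = ₹87.00 + ₹45.5 = ₹132.5
Saving = ₹637.54 − ₹132.5 = ₹505.04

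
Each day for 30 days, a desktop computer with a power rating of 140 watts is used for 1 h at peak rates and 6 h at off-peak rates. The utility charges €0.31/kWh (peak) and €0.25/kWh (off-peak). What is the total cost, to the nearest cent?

Peak energy = 0.14 kW × 1 h × 30 = 4.2 kWh
Off-peak energy = 0.14 kW × 6 h × 30 = 25.2 kWh
Cost = 4.2 × €0.31 + 25.2 × €0.25 = €1.302 + €6.3 = €7.60

€7.60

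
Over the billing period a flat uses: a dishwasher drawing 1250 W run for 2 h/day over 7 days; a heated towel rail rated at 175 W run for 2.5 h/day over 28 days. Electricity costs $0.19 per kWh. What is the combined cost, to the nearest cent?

dishwasher: Runtime = 2 h/day × 7 days = 14 h
dishwasher: 1.25 kW × 14 h = 17.5 kWh
heated towel rail: Runtime = 2.5 h/day × 28 days = 70 h
heated towel rail: 0.175 kW × 70 h = 12.25 kWh
Total energy = 29.75 kWh
Cost = 29.75 × $0.19 = $5.65

$5.65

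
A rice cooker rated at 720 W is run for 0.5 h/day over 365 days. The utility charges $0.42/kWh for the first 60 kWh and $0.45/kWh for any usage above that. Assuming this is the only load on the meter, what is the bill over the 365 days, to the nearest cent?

$57.33

Runtime = 0.5 h/day × 365 days = 182.5 h
Energy = 0.72 kW × 182.5 h = 131.4 kWh
Tier 1 (0–60 kWh): 60 × $0.42 = $25.2
Above 60 kWh: 71.4 × $0.45 = $32.13
Bill = $57.33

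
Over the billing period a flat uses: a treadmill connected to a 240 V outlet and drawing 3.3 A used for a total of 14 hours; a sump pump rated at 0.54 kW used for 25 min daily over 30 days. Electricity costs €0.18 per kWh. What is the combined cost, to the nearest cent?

treadmill: Power = 3.3 A × 240 V = 792 W = 0.792 kW
treadmill: 0.792 kW × 14 h = 11.088 kWh
sump pump: Runtime = 25 min × 30 = 750 min = 12.5 h
sump pump: 0.54 kW × 12.5 h = 6.75 kWh
Total energy = 17.838 kWh
Cost = 17.838 × €0.18 = €3.21

€3.21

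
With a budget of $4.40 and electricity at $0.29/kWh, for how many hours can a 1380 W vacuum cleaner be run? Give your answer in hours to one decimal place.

Energy available = $4.40 ÷ $0.29/kWh = 15.1724 kWh
Hours = 15.1724 kWh ÷ 1.38 kW = 11.0 h

11.0 h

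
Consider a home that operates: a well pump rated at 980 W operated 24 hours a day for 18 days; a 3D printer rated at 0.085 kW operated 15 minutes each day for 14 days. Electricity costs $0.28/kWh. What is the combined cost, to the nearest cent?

$118.62

well pump: Runtime = 24 h × 18 = 432 h
well pump: 0.98 kW × 432 h = 423.36 kWh
3D printer: Runtime = 15 min × 14 = 210 min = 3.5 h
3D printer: 0.085 kW × 3.5 h = 0.2975 kWh
Total energy = 423.6575 kWh
Cost = 423.6575 × $0.28 = $118.62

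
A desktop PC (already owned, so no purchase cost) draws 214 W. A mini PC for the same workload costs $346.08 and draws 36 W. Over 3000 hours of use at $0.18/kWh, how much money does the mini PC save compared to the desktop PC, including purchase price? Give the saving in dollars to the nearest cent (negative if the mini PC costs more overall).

desktop PC: $0.00 + (214/1000) kW × 3000 h × $0.18 = $0.00 + $115.56 = $115.56
mini PC: $346.08 + (36/1000) kW × 3000 h × $0.18 = $346.08 + $19.44 = $365.52
Saving = $115.56 − $365.52 = −$249.96

-$249.96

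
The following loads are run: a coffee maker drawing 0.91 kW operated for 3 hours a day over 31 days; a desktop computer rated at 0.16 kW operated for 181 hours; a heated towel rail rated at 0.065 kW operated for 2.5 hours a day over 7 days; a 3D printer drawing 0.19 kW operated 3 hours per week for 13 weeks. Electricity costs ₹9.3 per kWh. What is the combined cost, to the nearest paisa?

₹1135.88

coffee maker: Runtime = 3 h/day × 31 days = 93 h
coffee maker: 0.91 kW × 93 h = 84.63 kWh
desktop computer: 0.16 kW × 181 h = 28.96 kWh
heated towel rail: Runtime = 2.5 h/day × 7 days = 17.5 h
heated towel rail: 0.065 kW × 17.5 h = 1.1375 kWh
3D printer: Runtime = 3 h/week × 13 weeks = 39 h
3D printer: 0.19 kW × 39 h = 7.41 kWh
Total energy = 122.1375 kWh
Cost = 122.1375 × ₹9.3 = ₹1135.88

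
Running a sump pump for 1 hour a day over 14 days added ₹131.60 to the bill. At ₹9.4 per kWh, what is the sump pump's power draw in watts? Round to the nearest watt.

Energy = ₹131.60 ÷ ₹9.4/kWh = 14 kWh
Runtime = 1 h/day × 14 days = 14 h
Power = 14 kWh ÷ 14 h = 1 kW = 1000 W

1000 W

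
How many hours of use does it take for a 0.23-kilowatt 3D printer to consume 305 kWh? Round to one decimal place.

Hours = 305 kWh ÷ 0.23 kW = 1326.1 h

1326.1 h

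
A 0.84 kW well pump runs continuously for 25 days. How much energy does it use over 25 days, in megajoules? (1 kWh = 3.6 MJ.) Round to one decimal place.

1814.4 MJ

Runtime = 24 h × 25 = 600 h
Energy = 0.84 kW × 600 h = 504 kWh
= 504 × 3.6 MJ = 1814.4 MJ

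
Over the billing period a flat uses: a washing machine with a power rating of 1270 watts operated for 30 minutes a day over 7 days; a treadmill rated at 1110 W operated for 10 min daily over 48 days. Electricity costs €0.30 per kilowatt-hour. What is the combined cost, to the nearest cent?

€4.00

washing machine: Runtime = 30 min × 7 = 210 min = 3.5 h
washing machine: 1.27 kW × 3.5 h = 4.445 kWh
treadmill: Runtime = 10 min × 48 = 480 min = 8 h
treadmill: 1.11 kW × 8 h = 8.88 kWh
Total energy = 13.325 kWh
Cost = 13.325 × €0.30 = €4.00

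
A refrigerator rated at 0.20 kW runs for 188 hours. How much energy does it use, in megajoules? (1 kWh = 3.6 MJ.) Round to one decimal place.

Energy = 0.2 kW × 188 h = 37.6 kWh
= 37.6 × 3.6 MJ = 135.4 MJ

135.4 MJ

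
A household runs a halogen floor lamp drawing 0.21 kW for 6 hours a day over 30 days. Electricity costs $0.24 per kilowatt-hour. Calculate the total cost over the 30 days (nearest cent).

$9.07

Runtime = 6 h/day × 30 days = 180 h
Energy = 0.21 kW × 180 h = 37.8 kWh
Cost = 37.8 kWh × $0.24/kWh = $9.07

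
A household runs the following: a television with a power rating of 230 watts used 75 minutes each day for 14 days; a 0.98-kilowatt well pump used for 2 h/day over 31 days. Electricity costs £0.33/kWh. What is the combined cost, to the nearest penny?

£21.38

television: Runtime = 75 min × 14 = 1050 min = 17.5 h
television: 0.23 kW × 17.5 h = 4.025 kWh
well pump: Runtime = 2 h/day × 31 days = 62 h
well pump: 0.98 kW × 62 h = 60.76 kWh
Total energy = 64.785 kWh
Cost = 64.785 × £0.33 = £21.38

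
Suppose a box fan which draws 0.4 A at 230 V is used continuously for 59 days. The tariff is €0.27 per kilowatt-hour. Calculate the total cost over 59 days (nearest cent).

€35.17

Power = 0.4 A × 230 V = 92 W = 0.092 kW
Runtime = 24 h × 59 = 1416 h
Energy = 0.092 kW × 1416 h = 130.272 kWh
Cost = 130.272 kWh × €0.27/kWh = €35.17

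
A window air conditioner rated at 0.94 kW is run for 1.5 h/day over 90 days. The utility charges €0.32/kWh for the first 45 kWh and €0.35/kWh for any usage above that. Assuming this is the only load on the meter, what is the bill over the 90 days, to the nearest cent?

€43.07

Runtime = 1.5 h/day × 90 days = 135 h
Energy = 0.94 kW × 135 h = 126.9 kWh
Tier 1 (0–45 kWh): 45 × €0.32 = €14.4
Above 45 kWh: 81.9 × €0.35 = €28.665
Bill = €43.07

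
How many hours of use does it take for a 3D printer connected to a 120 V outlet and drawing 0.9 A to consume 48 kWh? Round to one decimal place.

444.4 h

Power = 0.9 A × 120 V = 108 W = 0.108 kW
Hours = 48 kWh ÷ 0.108 kW = 444.4 h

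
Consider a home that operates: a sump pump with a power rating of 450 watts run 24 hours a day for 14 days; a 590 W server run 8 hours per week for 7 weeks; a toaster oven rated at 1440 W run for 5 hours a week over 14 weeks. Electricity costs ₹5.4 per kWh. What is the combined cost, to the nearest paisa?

sump pump: Runtime = 24 h × 14 = 336 h
sump pump: 0.45 kW × 336 h = 151.2 kWh
server: Runtime = 8 h/week × 7 weeks = 56 h
server: 0.59 kW × 56 h = 33.04 kWh
toaster oven: Runtime = 5 h/week × 14 weeks = 70 h
toaster oven: 1.44 kW × 70 h = 100.8 kWh
Total energy = 285.04 kWh
Cost = 285.04 × ₹5.4 = ₹1539.22

₹1539.22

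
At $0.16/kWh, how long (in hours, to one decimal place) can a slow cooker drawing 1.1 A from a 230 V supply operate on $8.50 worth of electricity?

Power = 1.1 A × 230 V = 253 W = 0.253 kW
Energy available = $8.50 ÷ $0.16/kWh = 53.125 kWh
Hours = 53.125 kWh ÷ 0.253 kW = 210.0 h

210.0 h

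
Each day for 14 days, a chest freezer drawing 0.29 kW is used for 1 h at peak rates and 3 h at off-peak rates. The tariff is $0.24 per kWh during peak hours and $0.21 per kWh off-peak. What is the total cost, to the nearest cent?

Peak energy = 0.29 kW × 1 h × 14 = 4.06 kWh
Off-peak energy = 0.29 kW × 3 h × 14 = 12.18 kWh
Cost = 4.06 × $0.24 + 12.18 × $0.21 = $0.9744 + $2.5578 = $3.53

$3.53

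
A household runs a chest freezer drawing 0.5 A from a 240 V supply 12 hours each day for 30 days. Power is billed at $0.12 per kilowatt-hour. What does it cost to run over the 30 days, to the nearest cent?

$5.18

Power = 0.5 A × 240 V = 120 W = 0.12 kW
Runtime = 12 h/day × 30 days = 360 h
Energy = 0.12 kW × 360 h = 43.2 kWh
Cost = 43.2 kWh × $0.12/kWh = $5.18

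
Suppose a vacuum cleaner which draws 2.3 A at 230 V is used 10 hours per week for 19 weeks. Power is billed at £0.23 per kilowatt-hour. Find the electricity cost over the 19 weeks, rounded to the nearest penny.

£23.12

Power = 2.3 A × 230 V = 529 W = 0.529 kW
Runtime = 10 h/week × 19 weeks = 190 h
Energy = 0.529 kW × 190 h = 100.51 kWh
Cost = 100.51 kWh × £0.23/kWh = £23.12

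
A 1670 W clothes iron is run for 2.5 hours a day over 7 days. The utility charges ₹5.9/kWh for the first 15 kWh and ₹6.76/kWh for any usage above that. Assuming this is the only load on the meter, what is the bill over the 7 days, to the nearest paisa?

Runtime = 2.5 h/day × 7 days = 17.5 h
Energy = 1.67 kW × 17.5 h = 29.225 kWh
Tier 1 (0–15 kWh): 15 × ₹5.9 = ₹88.5
Above 15 kWh: 14.225 × ₹6.76 = ₹96.161
Bill = ₹184.66

₹184.66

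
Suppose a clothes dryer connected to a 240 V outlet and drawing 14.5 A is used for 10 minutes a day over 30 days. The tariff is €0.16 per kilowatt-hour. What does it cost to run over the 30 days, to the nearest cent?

Power = 14.5 A × 240 V = 3480 W = 3.48 kW
Runtime = 10 min × 30 = 300 min = 5 h
Energy = 3.48 kW × 5 h = 17.4 kWh
Cost = 17.4 kWh × €0.16/kWh = €2.78

€2.78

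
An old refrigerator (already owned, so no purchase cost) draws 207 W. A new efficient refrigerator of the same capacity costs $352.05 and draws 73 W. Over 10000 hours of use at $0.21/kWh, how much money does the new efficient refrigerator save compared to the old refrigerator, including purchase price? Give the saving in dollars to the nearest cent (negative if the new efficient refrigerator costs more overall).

old refrigerator: $0.00 + (207/1000) kW × 10000 h × $0.21 = $0.00 + $434.7 = $434.7
new efficient refrigerator: $352.05 + (73/1000) kW × 10000 h × $0.21 = $352.05 + $153.3 = $505.35
Saving = $434.7 − $505.35 = −$70.65

-$70.65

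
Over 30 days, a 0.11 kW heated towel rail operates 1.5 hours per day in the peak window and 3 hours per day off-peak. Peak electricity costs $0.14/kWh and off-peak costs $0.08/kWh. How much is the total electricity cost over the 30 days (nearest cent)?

Peak energy = 0.11 kW × 1.5 h × 30 = 4.95 kWh
Off-peak energy = 0.11 kW × 3 h × 30 = 9.9 kWh
Cost = 4.95 × $0.14 + 9.9 × $0.08 = $0.693 + $0.792 = $1.49

$1.49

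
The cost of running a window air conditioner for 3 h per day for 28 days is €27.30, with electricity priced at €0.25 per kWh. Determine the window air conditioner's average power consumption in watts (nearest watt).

Energy = €27.30 ÷ €0.25/kWh = 109.2 kWh
Runtime = 3 h/day × 28 days = 84 h
Power = 109.2 kWh ÷ 84 h = 1.3 kW = 1300 W

1300 W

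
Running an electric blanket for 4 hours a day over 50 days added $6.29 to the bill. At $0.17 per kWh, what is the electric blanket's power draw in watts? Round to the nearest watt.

Energy = $6.29 ÷ $0.17/kWh = 37 kWh
Runtime = 4 h/day × 50 days = 200 h
Power = 37 kWh ÷ 200 h = 0.185 kW = 185 W

185 W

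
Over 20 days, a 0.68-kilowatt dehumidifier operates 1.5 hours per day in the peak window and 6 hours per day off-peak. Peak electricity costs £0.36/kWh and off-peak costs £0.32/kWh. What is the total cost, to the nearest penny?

Peak energy = 0.68 kW × 1.5 h × 20 = 20.4 kWh
Off-peak energy = 0.68 kW × 6 h × 20 = 81.6 kWh
Cost = 20.4 × £0.36 + 81.6 × £0.32 = £7.344 + £26.112 = £33.46

£33.46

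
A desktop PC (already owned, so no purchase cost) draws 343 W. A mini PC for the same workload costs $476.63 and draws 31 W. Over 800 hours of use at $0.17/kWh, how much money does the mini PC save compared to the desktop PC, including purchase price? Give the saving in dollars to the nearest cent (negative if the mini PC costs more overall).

-$434.20

desktop PC: $0.00 + (343/1000) kW × 800 h × $0.17 = $0.00 + $46.648 = $46.648
mini PC: $476.63 + (31/1000) kW × 800 h × $0.17 = $476.63 + $4.216 = $480.846
Saving = $46.648 − $480.846 = −$434.198 → -$434.20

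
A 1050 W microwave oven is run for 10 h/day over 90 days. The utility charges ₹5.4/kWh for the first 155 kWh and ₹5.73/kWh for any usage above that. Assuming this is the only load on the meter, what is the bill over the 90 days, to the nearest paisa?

₹5363.70

Runtime = 10 h/day × 90 days = 900 h
Energy = 1.05 kW × 900 h = 945 kWh
Tier 1 (0–155 kWh): 155 × ₹5.4 = ₹837
Above 155 kWh: 790 × ₹5.73 = ₹4526.7
Bill = ₹5363.70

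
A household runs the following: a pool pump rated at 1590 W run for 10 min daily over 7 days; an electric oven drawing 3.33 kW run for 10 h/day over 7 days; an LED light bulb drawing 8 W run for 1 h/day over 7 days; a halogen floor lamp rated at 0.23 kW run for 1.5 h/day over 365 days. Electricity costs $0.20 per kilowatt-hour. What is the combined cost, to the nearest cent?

pool pump: Runtime = 10 min × 7 = 70 min = 1.166666… h
pool pump: 1.59 kW × 1.166666… h = 1.855 kWh
electric oven: Runtime = 10 h/day × 7 days = 70 h
electric oven: 3.33 kW × 70 h = 233.1 kWh
LED light bulb: Runtime = 1 h/day × 7 days = 7 h
LED light bulb: 0.008 kW × 7 h = 0.056 kWh
halogen floor lamp: Runtime = 1.5 h/day × 365 days = 547.5 h
halogen floor lamp: 0.23 kW × 547.5 h = 125.925 kWh
Total energy = 360.936 kWh
Cost = 360.936 × $0.20 = $72.19

$72.19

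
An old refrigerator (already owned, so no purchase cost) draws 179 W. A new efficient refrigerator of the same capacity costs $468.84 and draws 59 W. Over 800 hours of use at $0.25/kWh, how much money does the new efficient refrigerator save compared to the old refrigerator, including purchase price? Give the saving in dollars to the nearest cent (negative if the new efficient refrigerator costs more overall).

-$444.84

old refrigerator: $0.00 + (179/1000) kW × 800 h × $0.25 = $0.00 + $35.8 = $35.8
new efficient refrigerator: $468.84 + (59/1000) kW × 800 h × $0.25 = $468.84 + $11.8 = $480.64
Saving = $35.8 − $480.64 = −$444.84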